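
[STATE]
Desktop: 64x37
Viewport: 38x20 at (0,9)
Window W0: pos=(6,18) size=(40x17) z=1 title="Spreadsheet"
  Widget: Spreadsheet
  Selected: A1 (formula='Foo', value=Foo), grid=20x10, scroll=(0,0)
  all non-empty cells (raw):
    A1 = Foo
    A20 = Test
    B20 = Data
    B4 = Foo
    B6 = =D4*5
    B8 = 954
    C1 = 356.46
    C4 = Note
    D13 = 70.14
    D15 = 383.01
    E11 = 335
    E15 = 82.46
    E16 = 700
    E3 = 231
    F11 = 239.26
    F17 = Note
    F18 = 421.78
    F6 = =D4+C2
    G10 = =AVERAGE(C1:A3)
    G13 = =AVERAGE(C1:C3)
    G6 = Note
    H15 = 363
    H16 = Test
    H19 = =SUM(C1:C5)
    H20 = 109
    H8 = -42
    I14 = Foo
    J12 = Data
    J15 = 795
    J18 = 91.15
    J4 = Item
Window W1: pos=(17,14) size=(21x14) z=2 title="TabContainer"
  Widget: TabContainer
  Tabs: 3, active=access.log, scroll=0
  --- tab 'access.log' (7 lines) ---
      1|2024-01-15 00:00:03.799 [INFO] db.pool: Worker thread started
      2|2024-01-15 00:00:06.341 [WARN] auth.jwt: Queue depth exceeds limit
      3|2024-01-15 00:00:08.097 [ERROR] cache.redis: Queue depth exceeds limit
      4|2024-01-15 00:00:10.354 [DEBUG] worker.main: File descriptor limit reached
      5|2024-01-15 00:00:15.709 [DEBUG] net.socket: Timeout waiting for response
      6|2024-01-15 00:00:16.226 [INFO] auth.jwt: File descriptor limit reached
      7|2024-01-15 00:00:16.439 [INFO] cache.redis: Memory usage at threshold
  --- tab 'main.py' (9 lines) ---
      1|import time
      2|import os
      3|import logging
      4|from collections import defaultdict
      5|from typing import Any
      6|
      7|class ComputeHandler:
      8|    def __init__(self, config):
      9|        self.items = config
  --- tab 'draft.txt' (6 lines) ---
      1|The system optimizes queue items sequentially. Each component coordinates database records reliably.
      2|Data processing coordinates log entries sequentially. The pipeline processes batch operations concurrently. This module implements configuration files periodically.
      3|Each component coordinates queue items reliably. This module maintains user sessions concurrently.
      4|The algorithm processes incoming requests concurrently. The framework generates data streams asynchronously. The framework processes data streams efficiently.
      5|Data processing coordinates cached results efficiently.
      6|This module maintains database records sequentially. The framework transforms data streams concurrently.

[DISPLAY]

                                      
                                      
                                      
                                      
                                      
                 ┏━━━━━━━━━━━━━━━━━━━┓
                 ┃ TabContainer      ┃
                 ┠───────────────────┨
                 ┃[access.log]│ main.┃
      ┏━━━━━━━━━━┃───────────────────┃
      ┃ Spreadshe┃2024-01-15 00:00:03┃
      ┠──────────┃2024-01-15 00:00:06┃
      ┃A1: Foo   ┃2024-01-15 00:00:08┃
      ┃       A  ┃2024-01-15 00:00:10┃
      ┃----------┃2024-01-15 00:00:15┃
      ┃  1 [Foo] ┃2024-01-15 00:00:16┃
      ┃  2       ┃2024-01-15 00:00:16┃
      ┃  3       ┃                   ┃
      ┃  4       ┗━━━━━━━━━━━━━━━━━━━┛
      ┃  5        0       0       0   


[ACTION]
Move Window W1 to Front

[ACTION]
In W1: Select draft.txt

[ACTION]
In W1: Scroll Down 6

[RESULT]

                                      
                                      
                                      
                                      
                                      
                 ┏━━━━━━━━━━━━━━━━━━━┓
                 ┃ TabContainer      ┃
                 ┠───────────────────┨
                 ┃ access.log │ main.┃
      ┏━━━━━━━━━━┃───────────────────┃
      ┃ Spreadshe┃This module maintai┃
      ┠──────────┃                   ┃
      ┃A1: Foo   ┃                   ┃
      ┃       A  ┃                   ┃
      ┃----------┃                   ┃
      ┃  1 [Foo] ┃                   ┃
      ┃  2       ┃                   ┃
      ┃  3       ┃                   ┃
      ┃  4       ┗━━━━━━━━━━━━━━━━━━━┛
      ┃  5        0       0       0   


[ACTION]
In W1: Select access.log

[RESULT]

                                      
                                      
                                      
                                      
                                      
                 ┏━━━━━━━━━━━━━━━━━━━┓
                 ┃ TabContainer      ┃
                 ┠───────────────────┨
                 ┃[access.log]│ main.┃
      ┏━━━━━━━━━━┃───────────────────┃
      ┃ Spreadshe┃2024-01-15 00:00:03┃
      ┠──────────┃2024-01-15 00:00:06┃
      ┃A1: Foo   ┃2024-01-15 00:00:08┃
      ┃       A  ┃2024-01-15 00:00:10┃
      ┃----------┃2024-01-15 00:00:15┃
      ┃  1 [Foo] ┃2024-01-15 00:00:16┃
      ┃  2       ┃2024-01-15 00:00:16┃
      ┃  3       ┃                   ┃
      ┃  4       ┗━━━━━━━━━━━━━━━━━━━┛
      ┃  5        0       0       0   


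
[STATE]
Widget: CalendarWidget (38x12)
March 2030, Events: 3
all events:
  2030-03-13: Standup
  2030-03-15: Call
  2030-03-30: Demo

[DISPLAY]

              March 2030              
Mo Tu We Th Fr Sa Su                  
             1  2  3                  
 4  5  6  7  8  9 10                  
11 12 13* 14 15* 16 17                
18 19 20 21 22 23 24                  
25 26 27 28 29 30* 31                 
                                      
                                      
                                      
                                      
                                      


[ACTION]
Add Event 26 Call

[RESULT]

              March 2030              
Mo Tu We Th Fr Sa Su                  
             1  2  3                  
 4  5  6  7  8  9 10                  
11 12 13* 14 15* 16 17                
18 19 20 21 22 23 24                  
25 26* 27 28 29 30* 31                
                                      
                                      
                                      
                                      
                                      


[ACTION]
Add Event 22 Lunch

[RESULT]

              March 2030              
Mo Tu We Th Fr Sa Su                  
             1  2  3                  
 4  5  6  7  8  9 10                  
11 12 13* 14 15* 16 17                
18 19 20 21 22* 23 24                 
25 26* 27 28 29 30* 31                
                                      
                                      
                                      
                                      
                                      


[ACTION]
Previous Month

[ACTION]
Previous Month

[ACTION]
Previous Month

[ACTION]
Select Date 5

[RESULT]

            December 2029             
Mo Tu We Th Fr Sa Su                  
                1  2                  
 3  4 [ 5]  6  7  8  9                
10 11 12 13 14 15 16                  
17 18 19 20 21 22 23                  
24 25 26 27 28 29 30                  
31                                    
                                      
                                      
                                      
                                      


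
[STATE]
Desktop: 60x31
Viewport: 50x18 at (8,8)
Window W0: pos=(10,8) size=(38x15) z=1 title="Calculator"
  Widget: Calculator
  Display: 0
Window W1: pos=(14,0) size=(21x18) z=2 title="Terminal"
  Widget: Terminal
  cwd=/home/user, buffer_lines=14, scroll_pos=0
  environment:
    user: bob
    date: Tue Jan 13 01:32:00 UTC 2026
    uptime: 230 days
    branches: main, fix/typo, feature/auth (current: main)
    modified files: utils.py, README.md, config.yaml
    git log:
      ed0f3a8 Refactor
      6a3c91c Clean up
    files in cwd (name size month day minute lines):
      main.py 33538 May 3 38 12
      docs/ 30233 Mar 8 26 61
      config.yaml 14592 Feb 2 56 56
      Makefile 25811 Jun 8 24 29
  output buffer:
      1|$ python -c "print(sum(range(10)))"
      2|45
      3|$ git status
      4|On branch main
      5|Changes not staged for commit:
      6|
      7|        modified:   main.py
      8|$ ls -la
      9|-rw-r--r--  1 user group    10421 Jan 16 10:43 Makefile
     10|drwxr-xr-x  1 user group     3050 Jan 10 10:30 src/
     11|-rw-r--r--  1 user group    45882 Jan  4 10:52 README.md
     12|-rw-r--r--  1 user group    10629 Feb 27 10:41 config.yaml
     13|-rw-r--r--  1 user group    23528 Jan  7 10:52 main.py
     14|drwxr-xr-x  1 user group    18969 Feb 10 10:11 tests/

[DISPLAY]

  ┏━━━┃                   ┃━━━━━━━━━━━━┓          
  ┃ Ca┃        modified:  ┃            ┃          
  ┠───┃$ ls -la           ┃────────────┨          
  ┃   ┃-rw-r--r--  1 user ┃           0┃          
  ┃┌──┃drwxr-xr-x  1 user ┃            ┃          
  ┃│ 7┃-rw-r--r--  1 user ┃            ┃          
  ┃├──┃-rw-r--r--  1 user ┃            ┃          
  ┃│ 4┃-rw-r--r--  1 user ┃            ┃          
  ┃├──┃drwxr-xr-x  1 user ┃            ┃          
  ┃│ 1┗━━━━━━━━━━━━━━━━━━━┛            ┃          
  ┃├───┼───┼───┼───┤                   ┃          
  ┃│ 0 │ . │ = │ + │                   ┃          
  ┃├───┼───┼───┼───┤                   ┃          
  ┃│ C │ MC│ MR│ M+│                   ┃          
  ┗━━━━━━━━━━━━━━━━━━━━━━━━━━━━━━━━━━━━┛          
                                                  
                                                  
                                                  


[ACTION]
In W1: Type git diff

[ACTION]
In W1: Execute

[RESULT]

  ┏━━━┃drwxr-xr-x  1 user ┃━━━━━━━━━━━━┓          
  ┃ Ca┃$ git diff         ┃            ┃          
  ┠───┃diff --git a/main.p┃────────────┨          
  ┃   ┃--- a/main.py      ┃           0┃          
  ┃┌──┃+++ b/main.py      ┃            ┃          
  ┃│ 7┃@@ -1,3 +1,4 @@    ┃            ┃          
  ┃├──┃+# updated         ┃            ┃          
  ┃│ 4┃ import sys        ┃            ┃          
  ┃├──┃$ █                ┃            ┃          
  ┃│ 1┗━━━━━━━━━━━━━━━━━━━┛            ┃          
  ┃├───┼───┼───┼───┤                   ┃          
  ┃│ 0 │ . │ = │ + │                   ┃          
  ┃├───┼───┼───┼───┤                   ┃          
  ┃│ C │ MC│ MR│ M+│                   ┃          
  ┗━━━━━━━━━━━━━━━━━━━━━━━━━━━━━━━━━━━━┛          
                                                  
                                                  
                                                  


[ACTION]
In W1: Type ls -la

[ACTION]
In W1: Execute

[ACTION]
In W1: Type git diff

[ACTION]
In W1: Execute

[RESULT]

  ┏━━━┃-rw-r--r--  1 bob g┃━━━━━━━━━━━━┓          
  ┃ Ca┃$ git diff         ┃            ┃          
  ┠───┃diff --git a/main.p┃────────────┨          
  ┃   ┃--- a/main.py      ┃           0┃          
  ┃┌──┃+++ b/main.py      ┃            ┃          
  ┃│ 7┃@@ -1,3 +1,4 @@    ┃            ┃          
  ┃├──┃+# updated         ┃            ┃          
  ┃│ 4┃ import sys        ┃            ┃          
  ┃├──┃$ █                ┃            ┃          
  ┃│ 1┗━━━━━━━━━━━━━━━━━━━┛            ┃          
  ┃├───┼───┼───┼───┤                   ┃          
  ┃│ 0 │ . │ = │ + │                   ┃          
  ┃├───┼───┼───┼───┤                   ┃          
  ┃│ C │ MC│ MR│ M+│                   ┃          
  ┗━━━━━━━━━━━━━━━━━━━━━━━━━━━━━━━━━━━━┛          
                                                  
                                                  
                                                  


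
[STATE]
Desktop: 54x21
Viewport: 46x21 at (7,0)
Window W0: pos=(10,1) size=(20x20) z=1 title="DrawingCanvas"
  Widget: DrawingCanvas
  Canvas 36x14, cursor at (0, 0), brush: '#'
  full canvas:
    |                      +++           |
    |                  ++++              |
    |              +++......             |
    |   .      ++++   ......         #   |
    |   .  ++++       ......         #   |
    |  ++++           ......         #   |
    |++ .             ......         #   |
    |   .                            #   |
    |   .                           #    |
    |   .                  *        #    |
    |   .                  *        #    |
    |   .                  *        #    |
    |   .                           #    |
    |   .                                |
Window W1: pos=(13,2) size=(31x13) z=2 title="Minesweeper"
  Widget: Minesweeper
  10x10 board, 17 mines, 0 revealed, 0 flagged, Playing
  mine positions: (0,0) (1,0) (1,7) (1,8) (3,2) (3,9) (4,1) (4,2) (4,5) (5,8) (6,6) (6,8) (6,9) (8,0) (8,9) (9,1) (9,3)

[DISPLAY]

                                              
   ┏━━━━━━━━━━━━━━━━━━┓                       
   ┃ D┏━━━━━━━━━━━━━━━━━━━━━━━━━━━━━┓         
   ┠──┃ Minesweeper                 ┃         
   ┃+ ┠─────────────────────────────┨         
   ┃  ┃■■■■■■■■■■                   ┃         
   ┃  ┃■■■■■■■■■■                   ┃         
   ┃  ┃■■■■■■■■■■                   ┃         
   ┃  ┃■■■■■■■■■■                   ┃         
   ┃  ┃■■■■■■■■■■                   ┃         
   ┃++┃■■■■■■■■■■                   ┃         
   ┃  ┃■■■■■■■■■■                   ┃         
   ┃  ┃■■■■■■■■■■                   ┃         
   ┃  ┃■■■■■■■■■■                   ┃         
   ┃  ┗━━━━━━━━━━━━━━━━━━━━━━━━━━━━━┛         
   ┃   .              ┃                       
   ┃   .              ┃                       
   ┃   .              ┃                       
   ┃                  ┃                       
   ┃                  ┃                       
   ┗━━━━━━━━━━━━━━━━━━┛                       


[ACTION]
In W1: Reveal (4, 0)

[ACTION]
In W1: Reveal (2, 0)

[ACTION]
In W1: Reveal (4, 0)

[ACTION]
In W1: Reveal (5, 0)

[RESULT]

                                              
   ┏━━━━━━━━━━━━━━━━━━┓                       
   ┃ D┏━━━━━━━━━━━━━━━━━━━━━━━━━━━━━┓         
   ┠──┃ Minesweeper                 ┃         
   ┃+ ┠─────────────────────────────┨         
   ┃  ┃■■■■■■■■■■                   ┃         
   ┃  ┃■■■■■■■■■■                   ┃         
   ┃  ┃1■■■■■■■■■                   ┃         
   ┃  ┃■■■■■■■■■■                   ┃         
   ┃  ┃1■■■■■■■■■                   ┃         
   ┃++┃1■■■■■■■■■                   ┃         
   ┃  ┃■■■■■■■■■■                   ┃         
   ┃  ┃■■■■■■■■■■                   ┃         
   ┃  ┃■■■■■■■■■■                   ┃         
   ┃  ┗━━━━━━━━━━━━━━━━━━━━━━━━━━━━━┛         
   ┃   .              ┃                       
   ┃   .              ┃                       
   ┃   .              ┃                       
   ┃                  ┃                       
   ┃                  ┃                       
   ┗━━━━━━━━━━━━━━━━━━┛                       


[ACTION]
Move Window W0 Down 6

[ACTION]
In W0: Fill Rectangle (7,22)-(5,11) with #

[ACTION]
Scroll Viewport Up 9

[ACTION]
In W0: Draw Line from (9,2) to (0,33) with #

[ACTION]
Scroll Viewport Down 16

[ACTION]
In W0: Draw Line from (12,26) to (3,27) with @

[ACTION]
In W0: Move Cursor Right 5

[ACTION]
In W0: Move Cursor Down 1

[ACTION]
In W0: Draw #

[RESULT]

                                              
   ┏━━━━━━━━━━━━━━━━━━┓                       
   ┃ D┏━━━━━━━━━━━━━━━━━━━━━━━━━━━━━┓         
   ┠──┃ Minesweeper                 ┃         
   ┃  ┠─────────────────────────────┨         
   ┃  ┃■■■■■■■■■■                   ┃         
   ┃  ┃■■■■■■■■■■                   ┃         
   ┃  ┃1■■■■■■■■■                   ┃         
   ┃  ┃■■■■■■■■■■                   ┃         
   ┃  ┃1■■■■■■■■■                   ┃         
   ┃++┃1■■■■■■■■■                   ┃         
   ┃  ┃■■■■■■■■■■                   ┃         
   ┃  ┃■■■■■■■■■■                   ┃         
   ┃  ┃■■■■■■■■■■                   ┃         
   ┃  ┗━━━━━━━━━━━━━━━━━━━━━━━━━━━━━┛         
   ┃   .              ┃                       
   ┃   .              ┃                       
   ┃   .              ┃                       
   ┃                  ┃                       
   ┃                  ┃                       
   ┗━━━━━━━━━━━━━━━━━━┛                       


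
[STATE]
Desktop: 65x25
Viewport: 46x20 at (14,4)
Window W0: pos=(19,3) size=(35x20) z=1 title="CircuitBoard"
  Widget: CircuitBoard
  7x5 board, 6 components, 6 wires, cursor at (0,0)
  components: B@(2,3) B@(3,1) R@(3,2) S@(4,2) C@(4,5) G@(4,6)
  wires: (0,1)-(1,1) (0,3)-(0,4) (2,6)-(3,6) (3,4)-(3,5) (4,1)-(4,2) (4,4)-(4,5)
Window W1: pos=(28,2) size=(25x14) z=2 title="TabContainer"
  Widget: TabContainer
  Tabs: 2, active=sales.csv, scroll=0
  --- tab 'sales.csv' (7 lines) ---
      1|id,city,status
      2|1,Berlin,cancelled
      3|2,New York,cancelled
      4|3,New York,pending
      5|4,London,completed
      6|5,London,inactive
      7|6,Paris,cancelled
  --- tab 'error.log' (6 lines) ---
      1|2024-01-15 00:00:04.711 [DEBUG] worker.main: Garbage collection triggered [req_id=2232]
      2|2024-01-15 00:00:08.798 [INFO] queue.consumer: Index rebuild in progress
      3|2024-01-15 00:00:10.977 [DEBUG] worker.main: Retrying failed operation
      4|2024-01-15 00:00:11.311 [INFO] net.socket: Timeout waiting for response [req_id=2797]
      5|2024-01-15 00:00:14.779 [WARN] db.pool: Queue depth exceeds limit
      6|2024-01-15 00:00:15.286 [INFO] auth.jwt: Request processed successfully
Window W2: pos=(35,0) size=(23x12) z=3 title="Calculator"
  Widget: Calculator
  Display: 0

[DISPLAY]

     ┃ Circuit┠──────┃┌───┬───┬───┬───┐    ┃  
     ┠────────┃[sales┃│ 7 │ 8 │ 9 │ ÷ │    ┃  
     ┃   0 1 2┃──────┃├───┼───┼───┼───┤    ┃  
     ┃0  [.]  ┃id,cit┃│ 4 │ 5 │ 6 │ × │    ┃  
     ┃        ┃1,Berl┃├───┼───┼───┼───┤    ┃  
     ┃1       ┃2,New ┃│ 1 │ 2 │ 3 │ - │    ┃  
     ┃        ┃3,New ┃└───┴───┴───┴───┘    ┃  
     ┃2       ┃4,Lond┗━━━━━━━━━━━━━━━━━━━━━┛  
     ┃        ┃5,London,inactive      ┃┃      
     ┃3       ┃6,Paris,cancelled      ┃┃      
     ┃        ┃                       ┃┃      
     ┃4       ┗━━━━━━━━━━━━━━━━━━━━━━━┛┃      
     ┃Cursor: (0,0)                    ┃      
     ┃                                 ┃      
     ┃                                 ┃      
     ┃                                 ┃      
     ┃                                 ┃      
     ┃                                 ┃      
     ┗━━━━━━━━━━━━━━━━━━━━━━━━━━━━━━━━━┛      
                                              


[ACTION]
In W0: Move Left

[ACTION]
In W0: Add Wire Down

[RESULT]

     ┃ Circuit┠──────┃┌───┬───┬───┬───┐    ┃  
     ┠────────┃[sales┃│ 7 │ 8 │ 9 │ ÷ │    ┃  
     ┃   0 1 2┃──────┃├───┼───┼───┼───┤    ┃  
     ┃0  [.]  ┃id,cit┃│ 4 │ 5 │ 6 │ × │    ┃  
     ┃    │   ┃1,Berl┃├───┼───┼───┼───┤    ┃  
     ┃1   ·   ┃2,New ┃│ 1 │ 2 │ 3 │ - │    ┃  
     ┃        ┃3,New ┃└───┴───┴───┴───┘    ┃  
     ┃2       ┃4,Lond┗━━━━━━━━━━━━━━━━━━━━━┛  
     ┃        ┃5,London,inactive      ┃┃      
     ┃3       ┃6,Paris,cancelled      ┃┃      
     ┃        ┃                       ┃┃      
     ┃4       ┗━━━━━━━━━━━━━━━━━━━━━━━┛┃      
     ┃Cursor: (0,0)                    ┃      
     ┃                                 ┃      
     ┃                                 ┃      
     ┃                                 ┃      
     ┃                                 ┃      
     ┃                                 ┃      
     ┗━━━━━━━━━━━━━━━━━━━━━━━━━━━━━━━━━┛      
                                              


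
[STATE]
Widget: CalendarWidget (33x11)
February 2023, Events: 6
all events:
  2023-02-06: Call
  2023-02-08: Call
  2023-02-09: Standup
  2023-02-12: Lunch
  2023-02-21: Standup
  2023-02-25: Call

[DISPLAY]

          February 2023          
Mo Tu We Th Fr Sa Su             
       1  2  3  4  5             
 6*  7  8*  9* 10 11 12*         
13 14 15 16 17 18 19             
20 21* 22 23 24 25* 26           
27 28                            
                                 
                                 
                                 
                                 


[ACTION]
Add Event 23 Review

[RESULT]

          February 2023          
Mo Tu We Th Fr Sa Su             
       1  2  3  4  5             
 6*  7  8*  9* 10 11 12*         
13 14 15 16 17 18 19             
20 21* 22 23* 24 25* 26          
27 28                            
                                 
                                 
                                 
                                 


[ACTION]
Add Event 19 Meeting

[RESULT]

          February 2023          
Mo Tu We Th Fr Sa Su             
       1  2  3  4  5             
 6*  7  8*  9* 10 11 12*         
13 14 15 16 17 18 19*            
20 21* 22 23* 24 25* 26          
27 28                            
                                 
                                 
                                 
                                 


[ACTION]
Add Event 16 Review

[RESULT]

          February 2023          
Mo Tu We Th Fr Sa Su             
       1  2  3  4  5             
 6*  7  8*  9* 10 11 12*         
13 14 15 16* 17 18 19*           
20 21* 22 23* 24 25* 26          
27 28                            
                                 
                                 
                                 
                                 


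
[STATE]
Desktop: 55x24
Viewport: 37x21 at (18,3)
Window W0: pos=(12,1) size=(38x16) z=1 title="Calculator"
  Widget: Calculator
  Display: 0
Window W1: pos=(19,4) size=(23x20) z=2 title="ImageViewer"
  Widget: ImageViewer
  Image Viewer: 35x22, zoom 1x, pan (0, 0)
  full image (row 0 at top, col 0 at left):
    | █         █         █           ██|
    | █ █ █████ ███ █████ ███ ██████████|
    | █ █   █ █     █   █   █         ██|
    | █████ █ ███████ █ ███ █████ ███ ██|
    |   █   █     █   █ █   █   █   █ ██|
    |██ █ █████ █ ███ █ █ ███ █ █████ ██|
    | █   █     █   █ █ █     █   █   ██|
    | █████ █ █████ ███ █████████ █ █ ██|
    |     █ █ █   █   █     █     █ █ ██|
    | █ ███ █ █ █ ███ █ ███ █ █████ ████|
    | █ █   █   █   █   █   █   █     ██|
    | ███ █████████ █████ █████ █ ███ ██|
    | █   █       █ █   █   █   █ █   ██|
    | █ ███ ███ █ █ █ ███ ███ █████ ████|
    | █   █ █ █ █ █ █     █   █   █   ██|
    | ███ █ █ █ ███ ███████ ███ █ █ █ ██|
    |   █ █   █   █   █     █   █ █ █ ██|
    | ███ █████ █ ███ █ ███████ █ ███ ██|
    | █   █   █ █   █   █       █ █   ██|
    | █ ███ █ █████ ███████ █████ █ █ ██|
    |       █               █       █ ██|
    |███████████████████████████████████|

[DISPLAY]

───────────────────────────────┨     
 ┏━━━━━━━━━━━━━━━━━━━━━┓      0┃     
─┃ ImageViewer         ┃       ┃     
 ┠─────────────────────┨       ┃     
─┃ █         █         ┃       ┃     
 ┃ █ █ █████ ███ █████ ┃       ┃     
─┃ █ █   █ █     █   █ ┃       ┃     
 ┃ █████ █ ███████ █ ██┃       ┃     
─┃   █   █     █   █ █ ┃       ┃     
 ┃██ █ █████ █ ███ █ █ ┃       ┃     
─┃ █   █     █   █ █ █ ┃       ┃     
 ┃ █████ █ █████ ███ ██┃       ┃     
─┃     █ █ █   █   █   ┃       ┃     
━┃ █ ███ █ █ █ ███ █ ██┃━━━━━━━┛     
 ┃ █ █   █   █   █   █ ┃             
 ┃ ███ █████████ █████ ┃             
 ┃ █   █       █ █   █ ┃             
 ┃ █ ███ ███ █ █ █ ███ ┃             
 ┃ █   █ █ █ █ █ █     ┃             
 ┃ ███ █ █ █ ███ ██████┃             
 ┗━━━━━━━━━━━━━━━━━━━━━┛             


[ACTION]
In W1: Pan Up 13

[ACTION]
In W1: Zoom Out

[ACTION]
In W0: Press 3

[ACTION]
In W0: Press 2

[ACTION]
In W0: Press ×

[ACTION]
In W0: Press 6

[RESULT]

───────────────────────────────┨     
 ┏━━━━━━━━━━━━━━━━━━━━━┓      6┃     
─┃ ImageViewer         ┃       ┃     
 ┠─────────────────────┨       ┃     
─┃ █         █         ┃       ┃     
 ┃ █ █ █████ ███ █████ ┃       ┃     
─┃ █ █   █ █     █   █ ┃       ┃     
 ┃ █████ █ ███████ █ ██┃       ┃     
─┃   █   █     █   █ █ ┃       ┃     
 ┃██ █ █████ █ ███ █ █ ┃       ┃     
─┃ █   █     █   █ █ █ ┃       ┃     
 ┃ █████ █ █████ ███ ██┃       ┃     
─┃     █ █ █   █   █   ┃       ┃     
━┃ █ ███ █ █ █ ███ █ ██┃━━━━━━━┛     
 ┃ █ █   █   █   █   █ ┃             
 ┃ ███ █████████ █████ ┃             
 ┃ █   █       █ █   █ ┃             
 ┃ █ ███ ███ █ █ █ ███ ┃             
 ┃ █   █ █ █ █ █ █     ┃             
 ┃ ███ █ █ █ ███ ██████┃             
 ┗━━━━━━━━━━━━━━━━━━━━━┛             


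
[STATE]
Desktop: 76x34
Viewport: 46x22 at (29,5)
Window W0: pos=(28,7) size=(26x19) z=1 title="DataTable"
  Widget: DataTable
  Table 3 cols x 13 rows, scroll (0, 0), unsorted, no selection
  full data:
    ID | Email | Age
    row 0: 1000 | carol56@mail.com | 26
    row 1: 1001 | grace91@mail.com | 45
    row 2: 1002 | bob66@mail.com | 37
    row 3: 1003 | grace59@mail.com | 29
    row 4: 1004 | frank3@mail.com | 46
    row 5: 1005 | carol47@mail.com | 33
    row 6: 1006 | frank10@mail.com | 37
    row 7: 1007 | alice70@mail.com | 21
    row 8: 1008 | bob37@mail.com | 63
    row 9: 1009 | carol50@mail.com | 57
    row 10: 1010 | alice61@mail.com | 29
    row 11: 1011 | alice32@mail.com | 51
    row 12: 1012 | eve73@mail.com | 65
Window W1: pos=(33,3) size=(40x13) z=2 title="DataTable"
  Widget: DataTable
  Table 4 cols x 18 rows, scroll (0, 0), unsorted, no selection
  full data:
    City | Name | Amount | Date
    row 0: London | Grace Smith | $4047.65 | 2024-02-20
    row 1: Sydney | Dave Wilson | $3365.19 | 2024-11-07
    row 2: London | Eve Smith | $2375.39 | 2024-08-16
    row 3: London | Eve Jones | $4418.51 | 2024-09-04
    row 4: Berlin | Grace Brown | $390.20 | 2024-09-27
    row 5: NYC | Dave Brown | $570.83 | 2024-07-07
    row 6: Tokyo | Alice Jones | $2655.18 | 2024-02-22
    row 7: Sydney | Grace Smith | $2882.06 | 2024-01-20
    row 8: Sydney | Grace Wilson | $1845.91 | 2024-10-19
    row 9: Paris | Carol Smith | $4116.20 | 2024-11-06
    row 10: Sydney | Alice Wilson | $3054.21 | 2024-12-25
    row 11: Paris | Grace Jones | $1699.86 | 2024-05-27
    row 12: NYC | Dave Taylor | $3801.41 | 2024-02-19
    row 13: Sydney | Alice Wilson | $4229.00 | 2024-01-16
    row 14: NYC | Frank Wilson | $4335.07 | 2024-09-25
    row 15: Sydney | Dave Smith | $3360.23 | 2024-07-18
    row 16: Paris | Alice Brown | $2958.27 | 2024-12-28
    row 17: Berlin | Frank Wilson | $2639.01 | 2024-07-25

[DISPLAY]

    ┠──────────────────────────────────────┨  
    ┃City  │Name        │Amount  │Date     ┃  
━━━━┃──────┼────────────┼────────┼─────────┃  
 Dat┃London│Grace Smith │$4047.65│2024-02-2┃  
────┃Sydney│Dave Wilson │$3365.19│2024-11-0┃  
ID  ┃London│Eve Smith   │$2375.39│2024-08-1┃  
────┃London│Eve Jones   │$4418.51│2024-09-0┃  
1000┃Berlin│Grace Brown │$390.20 │2024-09-2┃  
1001┃NYC   │Dave Brown  │$570.83 │2024-07-0┃  
1002┃Tokyo │Alice Jones │$2655.18│2024-02-2┃  
1003┗━━━━━━━━━━━━━━━━━━━━━━━━━━━━━━━━━━━━━━┛  
1004│frank3@mail.com │46┃                     
1005│carol47@mail.com│33┃                     
1006│frank10@mail.com│37┃                     
1007│alice70@mail.com│21┃                     
1008│bob37@mail.com  │63┃                     
1009│carol50@mail.com│57┃                     
1010│alice61@mail.com│29┃                     
1011│alice32@mail.com│51┃                     
1012│eve73@mail.com  │65┃                     
━━━━━━━━━━━━━━━━━━━━━━━━┛                     
                                              


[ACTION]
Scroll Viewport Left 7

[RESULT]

           ┠──────────────────────────────────
           ┃City  │Name        │Amount  │Date 
      ┏━━━━┃──────┼────────────┼────────┼─────
      ┃ Dat┃London│Grace Smith │$4047.65│2024-
      ┠────┃Sydney│Dave Wilson │$3365.19│2024-
      ┃ID  ┃London│Eve Smith   │$2375.39│2024-
      ┃────┃London│Eve Jones   │$4418.51│2024-
      ┃1000┃Berlin│Grace Brown │$390.20 │2024-
      ┃1001┃NYC   │Dave Brown  │$570.83 │2024-
      ┃1002┃Tokyo │Alice Jones │$2655.18│2024-
      ┃1003┗━━━━━━━━━━━━━━━━━━━━━━━━━━━━━━━━━━
      ┃1004│frank3@mail.com │46┃              
      ┃1005│carol47@mail.com│33┃              
      ┃1006│frank10@mail.com│37┃              
      ┃1007│alice70@mail.com│21┃              
      ┃1008│bob37@mail.com  │63┃              
      ┃1009│carol50@mail.com│57┃              
      ┃1010│alice61@mail.com│29┃              
      ┃1011│alice32@mail.com│51┃              
      ┃1012│eve73@mail.com  │65┃              
      ┗━━━━━━━━━━━━━━━━━━━━━━━━┛              
                                              


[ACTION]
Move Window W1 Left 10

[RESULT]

 ┠──────────────────────────────────────┨     
 ┃City  │Name        │Amount  │Date     ┃     
 ┃──────┼────────────┼────────┼─────────┃     
 ┃London│Grace Smith │$4047.65│2024-02-2┃     
 ┃Sydney│Dave Wilson │$3365.19│2024-11-0┃     
 ┃London│Eve Smith   │$2375.39│2024-08-1┃     
 ┃London│Eve Jones   │$4418.51│2024-09-0┃     
 ┃Berlin│Grace Brown │$390.20 │2024-09-2┃     
 ┃NYC   │Dave Brown  │$570.83 │2024-07-0┃     
 ┃Tokyo │Alice Jones │$2655.18│2024-02-2┃     
 ┗━━━━━━━━━━━━━━━━━━━━━━━━━━━━━━━━━━━━━━┛     
      ┃1004│frank3@mail.com │46┃              
      ┃1005│carol47@mail.com│33┃              
      ┃1006│frank10@mail.com│37┃              
      ┃1007│alice70@mail.com│21┃              
      ┃1008│bob37@mail.com  │63┃              
      ┃1009│carol50@mail.com│57┃              
      ┃1010│alice61@mail.com│29┃              
      ┃1011│alice32@mail.com│51┃              
      ┃1012│eve73@mail.com  │65┃              
      ┗━━━━━━━━━━━━━━━━━━━━━━━━┛              
                                              


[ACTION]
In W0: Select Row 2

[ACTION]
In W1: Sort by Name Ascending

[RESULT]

 ┠──────────────────────────────────────┨     
 ┃City  │Name       ▲│Amount  │Date     ┃     
 ┃──────┼────────────┼────────┼─────────┃     
 ┃Paris │Alice Brown │$2958.27│2024-12-2┃     
 ┃Tokyo │Alice Jones │$2655.18│2024-02-2┃     
 ┃Sydney│Alice Wilson│$3054.21│2024-12-2┃     
 ┃Sydney│Alice Wilson│$4229.00│2024-01-1┃     
 ┃Paris │Carol Smith │$4116.20│2024-11-0┃     
 ┃NYC   │Dave Brown  │$570.83 │2024-07-0┃     
 ┃Sydney│Dave Smith  │$3360.23│2024-07-1┃     
 ┗━━━━━━━━━━━━━━━━━━━━━━━━━━━━━━━━━━━━━━┛     
      ┃1004│frank3@mail.com │46┃              
      ┃1005│carol47@mail.com│33┃              
      ┃1006│frank10@mail.com│37┃              
      ┃1007│alice70@mail.com│21┃              
      ┃1008│bob37@mail.com  │63┃              
      ┃1009│carol50@mail.com│57┃              
      ┃1010│alice61@mail.com│29┃              
      ┃1011│alice32@mail.com│51┃              
      ┃1012│eve73@mail.com  │65┃              
      ┗━━━━━━━━━━━━━━━━━━━━━━━━┛              
                                              


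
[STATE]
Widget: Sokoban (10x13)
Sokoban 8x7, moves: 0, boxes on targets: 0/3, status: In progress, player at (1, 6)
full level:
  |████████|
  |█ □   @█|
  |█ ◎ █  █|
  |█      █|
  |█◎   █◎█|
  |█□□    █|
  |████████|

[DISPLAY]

████████  
█ □   @█  
█ ◎ █  █  
█      █  
█◎   █◎█  
█□□    █  
████████  
Moves: 0  
          
          
          
          
          


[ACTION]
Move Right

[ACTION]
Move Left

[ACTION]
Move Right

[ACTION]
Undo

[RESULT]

████████  
█ □  @ █  
█ ◎ █  █  
█      █  
█◎   █◎█  
█□□    █  
████████  
Moves: 1  
          
          
          
          
          


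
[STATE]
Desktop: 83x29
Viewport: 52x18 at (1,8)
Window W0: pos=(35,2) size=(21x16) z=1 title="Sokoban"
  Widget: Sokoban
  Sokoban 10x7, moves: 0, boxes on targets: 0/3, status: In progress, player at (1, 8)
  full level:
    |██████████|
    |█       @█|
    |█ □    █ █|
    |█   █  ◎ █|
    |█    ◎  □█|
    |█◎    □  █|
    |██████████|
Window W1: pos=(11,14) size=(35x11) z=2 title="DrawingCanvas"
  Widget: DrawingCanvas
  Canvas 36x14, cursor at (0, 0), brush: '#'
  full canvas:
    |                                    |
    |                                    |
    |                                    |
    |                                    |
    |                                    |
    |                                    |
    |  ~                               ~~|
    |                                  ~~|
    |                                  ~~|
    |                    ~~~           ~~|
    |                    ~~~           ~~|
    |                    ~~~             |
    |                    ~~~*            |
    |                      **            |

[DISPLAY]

                                  ┃█   █  ◎ █       
                                  ┃█    ◎  □█       
                                  ┃█◎    □  █       
                                  ┃██████████       
                                  ┃Moves: 0  0/3    
                                  ┃                 
          ┏━━━━━━━━━━━━━━━━━━━━━━━━━━━━━━━━━┓       
          ┃ DrawingCanvas                   ┃       
          ┠─────────────────────────────────┨       
          ┃+                                ┃━━━━━━━
          ┃                                 ┃       
          ┃                                 ┃       
          ┃                                 ┃       
          ┃                                 ┃       
          ┃                                 ┃       
          ┃  ~                              ┃       
          ┗━━━━━━━━━━━━━━━━━━━━━━━━━━━━━━━━━┛       
                                                    


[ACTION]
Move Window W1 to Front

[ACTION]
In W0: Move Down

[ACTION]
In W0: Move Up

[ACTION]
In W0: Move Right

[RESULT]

                                  ┃█   █  ◎ █       
                                  ┃█    ◎  □█       
                                  ┃█◎    □  █       
                                  ┃██████████       
                                  ┃Moves: 2  0/3    
                                  ┃                 
          ┏━━━━━━━━━━━━━━━━━━━━━━━━━━━━━━━━━┓       
          ┃ DrawingCanvas                   ┃       
          ┠─────────────────────────────────┨       
          ┃+                                ┃━━━━━━━
          ┃                                 ┃       
          ┃                                 ┃       
          ┃                                 ┃       
          ┃                                 ┃       
          ┃                                 ┃       
          ┃  ~                              ┃       
          ┗━━━━━━━━━━━━━━━━━━━━━━━━━━━━━━━━━┛       
                                                    
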